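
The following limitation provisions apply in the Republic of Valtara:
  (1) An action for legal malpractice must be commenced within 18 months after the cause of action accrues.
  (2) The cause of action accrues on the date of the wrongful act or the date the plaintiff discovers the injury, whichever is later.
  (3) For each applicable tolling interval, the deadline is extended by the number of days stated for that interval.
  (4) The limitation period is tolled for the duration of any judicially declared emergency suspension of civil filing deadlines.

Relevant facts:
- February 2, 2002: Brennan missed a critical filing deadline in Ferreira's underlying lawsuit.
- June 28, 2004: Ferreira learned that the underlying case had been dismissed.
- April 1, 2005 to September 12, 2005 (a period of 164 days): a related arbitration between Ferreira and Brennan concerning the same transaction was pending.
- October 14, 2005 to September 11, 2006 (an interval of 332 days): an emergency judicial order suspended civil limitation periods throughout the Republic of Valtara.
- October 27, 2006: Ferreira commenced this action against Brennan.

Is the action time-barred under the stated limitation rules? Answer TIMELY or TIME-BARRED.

TIMELY

The claim accrued on June 28, 2004 — the later of the February 2, 2002 act and the June 28, 2004 discovery.
18 months from June 28, 2004 is December 28, 2005.
Because the emergency suspension of filing deadlines ran from October 14, 2005 to September 11, 2006, the deadline is extended by 332 days to November 25, 2006.
Although a pending arbitration ran from April 1, 2005 to September 12, 2005, the stated rules do not make that a tolling event, so it is disregarded.
Ferreira filed on October 27, 2006, before the November 25, 2006 deadline, so the action is timely.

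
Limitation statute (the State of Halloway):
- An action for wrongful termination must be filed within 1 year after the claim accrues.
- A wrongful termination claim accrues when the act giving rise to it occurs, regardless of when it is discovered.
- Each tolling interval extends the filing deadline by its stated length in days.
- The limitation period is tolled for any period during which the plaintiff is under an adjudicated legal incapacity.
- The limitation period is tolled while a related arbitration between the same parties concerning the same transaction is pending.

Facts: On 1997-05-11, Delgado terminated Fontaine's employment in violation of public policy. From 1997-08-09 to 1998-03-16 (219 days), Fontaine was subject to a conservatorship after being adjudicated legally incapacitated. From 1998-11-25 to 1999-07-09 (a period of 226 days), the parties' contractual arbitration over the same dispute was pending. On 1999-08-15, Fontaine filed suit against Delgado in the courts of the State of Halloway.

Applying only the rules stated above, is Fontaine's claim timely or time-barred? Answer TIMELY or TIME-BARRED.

TIME-BARRED

The limitation period began to run on 1997-05-11.
1 year from 1997-05-11 is 1998-05-11.
The period was tolled for 219 days by the plaintiff's legal incapacity (1997-08-09 to 1998-03-16), pushing the deadline to 1998-12-16.
The period was tolled for 226 days by the pending related arbitration (1998-11-25 to 1999-07-09), pushing the deadline to 1999-07-30.
The 1999-08-15 filing falls after the 1999-07-30 deadline; the claim is time-barred.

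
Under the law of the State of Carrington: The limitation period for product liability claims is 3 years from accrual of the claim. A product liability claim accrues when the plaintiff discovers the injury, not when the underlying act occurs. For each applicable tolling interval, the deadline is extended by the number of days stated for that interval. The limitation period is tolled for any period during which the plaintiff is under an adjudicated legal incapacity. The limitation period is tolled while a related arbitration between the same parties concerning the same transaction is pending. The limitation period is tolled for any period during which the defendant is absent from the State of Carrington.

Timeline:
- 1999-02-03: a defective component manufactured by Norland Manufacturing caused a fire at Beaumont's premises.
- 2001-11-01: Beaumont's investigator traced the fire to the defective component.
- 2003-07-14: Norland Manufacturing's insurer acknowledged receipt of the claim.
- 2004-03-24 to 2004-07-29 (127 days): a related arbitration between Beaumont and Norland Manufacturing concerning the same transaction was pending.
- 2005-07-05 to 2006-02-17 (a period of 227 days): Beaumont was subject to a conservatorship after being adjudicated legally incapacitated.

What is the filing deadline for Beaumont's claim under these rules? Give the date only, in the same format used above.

Accrual is tied to discovery, so the period began on 2001-11-01 rather than on 1999-02-03 when the act occurred.
The untolled deadline — 3 years after 2001-11-01 — is 2004-11-01.
The pending related arbitration from 2004-03-24 to 2004-07-29 tolled the period for 127 days, extending the deadline to 2005-03-08.
The plaintiff's legal incapacity from 2005-07-05 to 2006-02-17 began after the period had already run on 2005-03-08, so it has no tolling effect.
None of the other events listed affects the running of the period under the stated rules.

2005-03-08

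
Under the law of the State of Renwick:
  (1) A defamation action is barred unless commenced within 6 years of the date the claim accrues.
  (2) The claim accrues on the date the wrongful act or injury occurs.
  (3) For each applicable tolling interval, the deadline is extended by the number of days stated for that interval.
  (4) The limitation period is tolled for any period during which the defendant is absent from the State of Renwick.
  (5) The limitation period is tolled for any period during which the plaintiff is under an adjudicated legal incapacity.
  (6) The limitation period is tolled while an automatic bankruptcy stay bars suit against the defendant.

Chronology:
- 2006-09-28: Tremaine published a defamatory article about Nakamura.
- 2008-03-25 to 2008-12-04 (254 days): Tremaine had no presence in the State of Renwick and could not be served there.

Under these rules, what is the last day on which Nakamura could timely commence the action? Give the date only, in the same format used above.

The limitation period began to run on 2006-09-28.
Adding the 6 years base period to 2006-09-28 gives a deadline of 2012-09-28, before any tolling.
Because the defendant's absence from the jurisdiction ran from 2008-03-25 to 2008-12-04, the deadline is extended by 254 days to 2013-06-09.

2013-06-09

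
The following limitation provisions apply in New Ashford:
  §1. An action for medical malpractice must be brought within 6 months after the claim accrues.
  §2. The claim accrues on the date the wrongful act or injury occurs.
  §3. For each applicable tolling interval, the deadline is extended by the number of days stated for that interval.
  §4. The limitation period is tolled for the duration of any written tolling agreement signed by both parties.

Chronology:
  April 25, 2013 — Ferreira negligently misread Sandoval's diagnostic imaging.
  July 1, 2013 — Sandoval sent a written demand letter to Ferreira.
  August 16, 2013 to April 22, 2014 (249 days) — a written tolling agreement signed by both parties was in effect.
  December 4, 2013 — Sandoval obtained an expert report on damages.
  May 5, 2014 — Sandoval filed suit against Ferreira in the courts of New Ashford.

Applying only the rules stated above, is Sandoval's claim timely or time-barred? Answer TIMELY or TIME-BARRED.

The limitation period began to run on April 25, 2013.
Adding the 6 months base period to April 25, 2013 gives a deadline of October 25, 2013, before any tolling.
Because the written tolling agreement ran from August 16, 2013 to April 22, 2014, the deadline is extended by 249 days to July 1, 2014.
Nothing else in the chronology tolls or restarts the period.
Filing on May 5, 2014 beat the July 1, 2014 deadline — the action is timely.

TIMELY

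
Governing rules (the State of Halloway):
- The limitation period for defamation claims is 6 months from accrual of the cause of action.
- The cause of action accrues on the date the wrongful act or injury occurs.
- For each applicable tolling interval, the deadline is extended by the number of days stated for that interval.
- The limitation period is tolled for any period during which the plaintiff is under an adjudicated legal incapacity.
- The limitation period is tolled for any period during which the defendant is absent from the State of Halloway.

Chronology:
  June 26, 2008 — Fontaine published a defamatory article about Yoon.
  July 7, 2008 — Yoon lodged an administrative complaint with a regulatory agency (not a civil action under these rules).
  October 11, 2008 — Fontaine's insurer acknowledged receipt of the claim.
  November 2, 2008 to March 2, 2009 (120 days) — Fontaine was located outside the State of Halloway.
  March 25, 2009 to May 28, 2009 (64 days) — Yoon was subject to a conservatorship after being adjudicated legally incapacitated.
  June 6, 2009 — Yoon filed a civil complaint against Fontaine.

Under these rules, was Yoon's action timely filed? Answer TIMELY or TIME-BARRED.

The cause of action accrued on June 26, 2008, the date of the act.
Adding the 6 months base period to June 26, 2008 gives a deadline of December 26, 2008, before any tolling.
The defendant's absence from the jurisdiction from November 2, 2008 to March 2, 2009 tolled the period for 120 days, extending the deadline to April 25, 2009.
Because the plaintiff's legal incapacity ran from March 25, 2009 to May 28, 2009, the deadline is extended by 64 days to June 28, 2009.
Nothing else in the chronology tolls or restarts the period.
Filing on June 6, 2009 beat the June 28, 2009 deadline — the action is timely.

TIMELY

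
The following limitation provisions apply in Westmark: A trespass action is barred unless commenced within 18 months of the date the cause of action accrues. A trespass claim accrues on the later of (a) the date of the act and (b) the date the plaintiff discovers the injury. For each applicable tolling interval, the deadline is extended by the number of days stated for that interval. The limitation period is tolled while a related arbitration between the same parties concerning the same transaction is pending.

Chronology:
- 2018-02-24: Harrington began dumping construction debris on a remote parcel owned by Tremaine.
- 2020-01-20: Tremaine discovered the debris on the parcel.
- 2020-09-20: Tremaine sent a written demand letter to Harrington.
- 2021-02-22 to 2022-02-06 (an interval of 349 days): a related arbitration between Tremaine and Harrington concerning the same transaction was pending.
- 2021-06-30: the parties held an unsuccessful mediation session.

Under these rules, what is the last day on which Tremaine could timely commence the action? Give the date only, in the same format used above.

2022-07-04

Because discovery on 2020-01-20 post-dates the 2018-02-24 act, accrual under the later-of rule falls on 2020-01-20.
18 months from 2020-01-20 is 2021-07-20.
The period was tolled for 349 days by the pending related arbitration (2021-02-22 to 2022-02-06), pushing the deadline to 2022-07-04.
Nothing else in the chronology tolls or restarts the period.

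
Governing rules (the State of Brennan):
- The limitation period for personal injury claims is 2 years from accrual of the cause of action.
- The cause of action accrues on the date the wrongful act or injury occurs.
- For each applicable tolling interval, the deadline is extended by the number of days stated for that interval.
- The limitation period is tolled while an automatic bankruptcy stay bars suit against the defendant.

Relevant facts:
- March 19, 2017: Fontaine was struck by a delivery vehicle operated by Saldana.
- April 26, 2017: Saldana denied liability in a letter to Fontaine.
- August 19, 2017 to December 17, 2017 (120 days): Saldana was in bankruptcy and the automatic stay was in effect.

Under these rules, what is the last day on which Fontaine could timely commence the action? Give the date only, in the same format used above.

The cause of action accrued on March 19, 2017, the date of the act.
Adding the 2 years base period to March 19, 2017 gives a deadline of March 19, 2019, before any tolling.
Because the automatic bankruptcy stay ran from August 19, 2017 to December 17, 2017, the deadline is extended by 120 days to July 17, 2019.
None of the other events listed affects the running of the period under the stated rules.

July 17, 2019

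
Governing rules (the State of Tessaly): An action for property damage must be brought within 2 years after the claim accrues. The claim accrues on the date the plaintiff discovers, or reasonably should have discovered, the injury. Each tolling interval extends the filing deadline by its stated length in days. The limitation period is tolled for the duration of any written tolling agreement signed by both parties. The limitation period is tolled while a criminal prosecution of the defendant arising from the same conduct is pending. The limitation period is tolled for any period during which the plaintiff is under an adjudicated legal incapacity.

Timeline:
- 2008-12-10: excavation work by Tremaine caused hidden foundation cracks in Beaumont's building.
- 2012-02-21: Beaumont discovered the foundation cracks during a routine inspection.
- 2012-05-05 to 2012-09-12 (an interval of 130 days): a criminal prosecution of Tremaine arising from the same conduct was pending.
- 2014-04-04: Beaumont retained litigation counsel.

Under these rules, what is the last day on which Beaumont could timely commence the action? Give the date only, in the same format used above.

Under the discovery rule, the claim accrued on 2012-02-21, when Beaumont discovered the injury — not on the 2008-12-10 date of the underlying act.
2 years from 2012-02-21 is 2014-02-21.
The pending criminal prosecution from 2012-05-05 to 2012-09-12 tolled the period for 130 days, extending the deadline to 2014-07-01.
Nothing else in the chronology tolls or restarts the period.

2014-07-01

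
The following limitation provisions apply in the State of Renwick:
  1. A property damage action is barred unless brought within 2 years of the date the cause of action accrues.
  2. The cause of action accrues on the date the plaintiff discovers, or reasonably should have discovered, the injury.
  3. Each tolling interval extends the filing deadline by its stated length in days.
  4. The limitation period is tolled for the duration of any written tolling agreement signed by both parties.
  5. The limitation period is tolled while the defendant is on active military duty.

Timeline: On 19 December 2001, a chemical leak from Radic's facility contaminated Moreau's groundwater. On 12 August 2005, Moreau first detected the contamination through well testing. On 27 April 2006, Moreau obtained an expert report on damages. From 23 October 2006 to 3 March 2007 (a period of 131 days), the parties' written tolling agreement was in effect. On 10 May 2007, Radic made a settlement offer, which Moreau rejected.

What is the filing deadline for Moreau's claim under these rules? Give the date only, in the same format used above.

21 December 2007

Accrual is tied to discovery, so the period began on 12 August 2005 rather than on 19 December 2001 when the act occurred.
Adding the 2 years base period to 12 August 2005 gives a deadline of 12 August 2007, before any tolling.
The period was tolled for 131 days by the written tolling agreement (23 October 2006 to 3 March 2007), pushing the deadline to 21 December 2007.
The other events in the timeline have no effect on the limitation period under the stated rules.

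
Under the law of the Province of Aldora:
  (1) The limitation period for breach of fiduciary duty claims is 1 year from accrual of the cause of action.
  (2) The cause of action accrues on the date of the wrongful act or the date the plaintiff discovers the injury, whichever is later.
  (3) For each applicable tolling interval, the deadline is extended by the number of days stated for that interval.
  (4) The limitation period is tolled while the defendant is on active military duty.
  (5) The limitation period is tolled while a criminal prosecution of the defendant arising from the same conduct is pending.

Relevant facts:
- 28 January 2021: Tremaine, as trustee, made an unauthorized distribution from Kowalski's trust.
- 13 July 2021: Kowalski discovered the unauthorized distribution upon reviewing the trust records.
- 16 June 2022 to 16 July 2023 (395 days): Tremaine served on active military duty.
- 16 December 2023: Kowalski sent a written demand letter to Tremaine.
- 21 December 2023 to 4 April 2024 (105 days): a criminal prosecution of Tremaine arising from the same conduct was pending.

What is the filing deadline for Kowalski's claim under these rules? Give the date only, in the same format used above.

The claim accrued on 13 July 2021 — the later of the 28 January 2021 act and the 13 July 2021 discovery.
Adding the 1 year base period to 13 July 2021 gives a deadline of 13 July 2022, before any tolling.
Because the defendant's active military service ran from 16 June 2022 to 16 July 2023, the deadline is extended by 395 days to 12 August 2023.
By the time the pending criminal prosecution began on 21 December 2023, the limitation period had already expired on 12 August 2023; that interval cannot revive it.
The other events in the timeline have no effect on the limitation period under the stated rules.

12 August 2023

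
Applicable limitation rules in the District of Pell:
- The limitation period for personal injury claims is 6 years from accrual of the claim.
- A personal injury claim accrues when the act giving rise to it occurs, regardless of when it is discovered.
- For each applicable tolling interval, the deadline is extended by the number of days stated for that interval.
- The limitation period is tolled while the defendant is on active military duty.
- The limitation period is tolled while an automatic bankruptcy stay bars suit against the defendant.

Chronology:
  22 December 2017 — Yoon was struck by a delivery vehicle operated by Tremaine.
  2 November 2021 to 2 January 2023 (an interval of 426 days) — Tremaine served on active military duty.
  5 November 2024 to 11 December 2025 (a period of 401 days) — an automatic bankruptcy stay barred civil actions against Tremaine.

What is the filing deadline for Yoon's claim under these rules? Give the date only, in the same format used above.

28 March 2026

The limitation period began to run on 22 December 2017.
Adding the 6 years base period to 22 December 2017 gives a deadline of 22 December 2023, before any tolling.
Because the defendant's active military service ran from 2 November 2021 to 2 January 2023, the deadline is extended by 426 days to 20 February 2025.
The period was tolled for 401 days by the automatic bankruptcy stay (5 November 2024 to 11 December 2025), pushing the deadline to 28 March 2026.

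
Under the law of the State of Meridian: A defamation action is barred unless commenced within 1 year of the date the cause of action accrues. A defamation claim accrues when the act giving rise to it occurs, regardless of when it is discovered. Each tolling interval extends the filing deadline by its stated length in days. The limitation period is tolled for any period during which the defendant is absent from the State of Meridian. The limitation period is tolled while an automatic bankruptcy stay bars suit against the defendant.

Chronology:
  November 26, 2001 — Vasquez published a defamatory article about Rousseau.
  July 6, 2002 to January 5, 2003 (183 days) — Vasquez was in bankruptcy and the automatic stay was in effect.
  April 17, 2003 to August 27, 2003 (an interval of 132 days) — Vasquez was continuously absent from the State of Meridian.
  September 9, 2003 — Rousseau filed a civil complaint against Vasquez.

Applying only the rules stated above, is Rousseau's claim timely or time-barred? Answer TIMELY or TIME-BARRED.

The cause of action accrued on November 26, 2001, the date of the act.
Adding the 1 year base period to November 26, 2001 gives a deadline of November 26, 2002, before any tolling.
Because the automatic bankruptcy stay ran from July 6, 2002 to January 5, 2003, the deadline is extended by 183 days to May 28, 2003.
Because the defendant's absence from the jurisdiction ran from April 17, 2003 to August 27, 2003, the deadline is extended by 132 days to October 7, 2003.
The September 9, 2003 filing precedes the October 7, 2003 deadline; the claim is timely.

TIMELY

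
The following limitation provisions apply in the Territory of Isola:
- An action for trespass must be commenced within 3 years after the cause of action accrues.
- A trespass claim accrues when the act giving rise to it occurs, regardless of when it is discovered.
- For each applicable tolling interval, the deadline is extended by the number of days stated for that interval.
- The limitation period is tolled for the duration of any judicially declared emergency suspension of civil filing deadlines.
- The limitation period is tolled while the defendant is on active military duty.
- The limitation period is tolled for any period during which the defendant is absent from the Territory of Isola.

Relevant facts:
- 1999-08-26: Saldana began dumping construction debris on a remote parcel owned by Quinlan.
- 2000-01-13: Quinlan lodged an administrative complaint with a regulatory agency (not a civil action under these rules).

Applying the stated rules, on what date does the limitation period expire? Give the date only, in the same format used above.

2002-08-26

The limitation period began to run on 1999-08-26.
3 years from 1999-08-26 is 2002-08-26.
None of the other events listed affects the running of the period under the stated rules.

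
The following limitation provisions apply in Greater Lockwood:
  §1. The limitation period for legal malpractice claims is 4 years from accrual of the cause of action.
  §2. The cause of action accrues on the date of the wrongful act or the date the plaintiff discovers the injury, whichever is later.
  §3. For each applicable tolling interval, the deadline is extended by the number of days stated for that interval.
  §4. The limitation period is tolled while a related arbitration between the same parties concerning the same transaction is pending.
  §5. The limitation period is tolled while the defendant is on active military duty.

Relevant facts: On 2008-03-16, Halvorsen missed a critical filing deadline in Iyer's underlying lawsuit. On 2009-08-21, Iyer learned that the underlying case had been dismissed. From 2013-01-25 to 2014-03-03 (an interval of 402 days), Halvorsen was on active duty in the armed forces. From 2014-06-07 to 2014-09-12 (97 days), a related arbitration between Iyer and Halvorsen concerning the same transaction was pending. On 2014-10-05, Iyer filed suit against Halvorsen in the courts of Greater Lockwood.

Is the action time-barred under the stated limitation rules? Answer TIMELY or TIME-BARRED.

Because discovery on 2009-08-21 post-dates the 2008-03-16 act, accrual under the later-of rule falls on 2009-08-21.
4 years from 2009-08-21 is 2013-08-21.
The defendant's active military service from 2013-01-25 to 2014-03-03 tolled the period for 402 days, extending the deadline to 2014-09-27.
Because the pending related arbitration ran from 2014-06-07 to 2014-09-12, the deadline is extended by 97 days to 2015-01-02.
The 2014-10-05 filing precedes the 2015-01-02 deadline; the claim is timely.

TIMELY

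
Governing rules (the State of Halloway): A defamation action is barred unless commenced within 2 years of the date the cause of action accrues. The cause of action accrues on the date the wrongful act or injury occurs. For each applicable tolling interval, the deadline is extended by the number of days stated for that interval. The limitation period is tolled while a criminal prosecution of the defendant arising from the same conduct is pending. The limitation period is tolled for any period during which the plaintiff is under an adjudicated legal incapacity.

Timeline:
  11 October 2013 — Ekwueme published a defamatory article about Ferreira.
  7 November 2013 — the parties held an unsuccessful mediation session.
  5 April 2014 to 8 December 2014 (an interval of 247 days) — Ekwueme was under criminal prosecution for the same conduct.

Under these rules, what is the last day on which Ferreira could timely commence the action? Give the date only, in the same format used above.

14 June 2016

The cause of action accrued on 11 October 2013, the date of the act.
2 years from 11 October 2013 is 11 October 2015.
Because the pending criminal prosecution ran from 5 April 2014 to 8 December 2014, the deadline is extended by 247 days to 14 June 2016.
The other events in the timeline have no effect on the limitation period under the stated rules.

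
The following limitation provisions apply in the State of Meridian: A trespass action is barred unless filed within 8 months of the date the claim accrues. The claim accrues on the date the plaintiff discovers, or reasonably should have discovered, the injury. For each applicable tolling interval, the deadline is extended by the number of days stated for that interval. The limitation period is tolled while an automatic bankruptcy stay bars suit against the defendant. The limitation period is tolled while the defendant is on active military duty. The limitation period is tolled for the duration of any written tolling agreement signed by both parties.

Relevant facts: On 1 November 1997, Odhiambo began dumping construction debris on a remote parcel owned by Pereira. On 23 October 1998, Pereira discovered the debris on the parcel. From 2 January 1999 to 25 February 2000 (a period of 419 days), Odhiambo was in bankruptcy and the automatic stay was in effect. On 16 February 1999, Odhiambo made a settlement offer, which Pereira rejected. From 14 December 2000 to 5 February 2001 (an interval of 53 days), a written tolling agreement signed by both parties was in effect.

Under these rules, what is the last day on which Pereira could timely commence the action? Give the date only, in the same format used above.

15 August 2000

Under the discovery rule, the claim accrued on 23 October 1998, when Pereira discovered the injury — not on the 1 November 1997 date of the underlying act.
8 months from 23 October 1998 is 23 June 1999.
The period was tolled for 419 days by the automatic bankruptcy stay (2 January 1999 to 25 February 2000), pushing the deadline to 15 August 2000.
The written tolling agreement starting 14 December 2000 came too late — the period had run on 15 August 2000 — and so does not extend the deadline.
None of the other events listed affects the running of the period under the stated rules.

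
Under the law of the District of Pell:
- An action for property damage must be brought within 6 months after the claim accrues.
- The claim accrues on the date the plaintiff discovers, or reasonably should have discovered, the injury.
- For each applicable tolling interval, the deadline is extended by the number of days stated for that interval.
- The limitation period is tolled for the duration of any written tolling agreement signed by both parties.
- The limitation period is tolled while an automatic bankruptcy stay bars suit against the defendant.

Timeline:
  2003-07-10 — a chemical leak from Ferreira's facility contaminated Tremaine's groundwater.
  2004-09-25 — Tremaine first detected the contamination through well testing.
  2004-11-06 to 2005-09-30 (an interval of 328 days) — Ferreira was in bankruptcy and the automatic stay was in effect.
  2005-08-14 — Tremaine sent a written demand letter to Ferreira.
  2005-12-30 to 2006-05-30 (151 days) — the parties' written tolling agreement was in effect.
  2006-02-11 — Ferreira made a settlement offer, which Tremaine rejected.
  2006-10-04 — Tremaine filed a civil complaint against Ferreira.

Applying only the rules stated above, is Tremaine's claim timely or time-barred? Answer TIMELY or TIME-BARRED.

TIME-BARRED

The claim did not accrue until Tremaine discovered the injury on 2004-09-25; the 2003-07-10 act date does not start the clock under the stated rule.
6 months from 2004-09-25 is 2005-03-25.
The automatic bankruptcy stay from 2004-11-06 to 2005-09-30 tolled the period for 328 days, extending the deadline to 2006-02-16.
The written tolling agreement from 2005-12-30 to 2006-05-30 tolled the period for 151 days, extending the deadline to 2006-07-17.
The other events in the timeline have no effect on the limitation period under the stated rules.
Tremaine filed on 2006-10-04, after the 2006-07-17 deadline, so the action is time-barred.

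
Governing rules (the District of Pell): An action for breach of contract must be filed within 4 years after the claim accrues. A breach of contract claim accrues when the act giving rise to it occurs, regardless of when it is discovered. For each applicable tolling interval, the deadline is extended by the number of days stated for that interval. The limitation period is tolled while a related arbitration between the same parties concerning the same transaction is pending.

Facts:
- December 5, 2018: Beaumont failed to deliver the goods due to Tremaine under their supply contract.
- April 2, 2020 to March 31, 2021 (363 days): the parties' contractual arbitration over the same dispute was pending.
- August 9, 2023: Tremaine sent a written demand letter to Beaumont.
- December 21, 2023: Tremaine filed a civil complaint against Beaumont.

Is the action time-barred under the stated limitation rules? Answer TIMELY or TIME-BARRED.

TIME-BARRED

The claim accrued on December 5, 2018, when the wrongful act occurred.
4 years from December 5, 2018 is December 5, 2022.
The pending related arbitration from April 2, 2020 to March 31, 2021 tolled the period for 363 days, extending the deadline to December 3, 2023.
The other events in the timeline have no effect on the limitation period under the stated rules.
Tremaine filed on December 21, 2023, after the December 3, 2023 deadline, so the action is time-barred.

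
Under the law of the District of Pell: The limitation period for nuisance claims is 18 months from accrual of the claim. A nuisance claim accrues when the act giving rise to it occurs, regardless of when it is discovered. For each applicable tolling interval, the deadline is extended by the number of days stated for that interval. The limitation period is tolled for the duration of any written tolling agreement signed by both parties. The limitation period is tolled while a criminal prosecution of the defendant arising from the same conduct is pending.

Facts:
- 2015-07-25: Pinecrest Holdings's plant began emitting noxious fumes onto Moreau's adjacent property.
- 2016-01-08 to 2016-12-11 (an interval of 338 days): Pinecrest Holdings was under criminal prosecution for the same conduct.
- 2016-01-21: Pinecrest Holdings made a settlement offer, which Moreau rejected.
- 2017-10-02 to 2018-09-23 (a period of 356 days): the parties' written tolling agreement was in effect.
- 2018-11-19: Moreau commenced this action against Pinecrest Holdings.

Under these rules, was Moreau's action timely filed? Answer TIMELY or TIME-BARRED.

The claim accrued on 2015-07-25, when the wrongful act occurred.
Adding the 18 months base period to 2015-07-25 gives a deadline of 2017-01-25, before any tolling.
Because the pending criminal prosecution ran from 2016-01-08 to 2016-12-11, the deadline is extended by 338 days to 2017-12-29.
The period was tolled for 356 days by the written tolling agreement (2017-10-02 to 2018-09-23), pushing the deadline to 2018-12-20.
Nothing else in the chronology tolls or restarts the period.
Filing on 2018-11-19 beat the 2018-12-20 deadline — the action is timely.

TIMELY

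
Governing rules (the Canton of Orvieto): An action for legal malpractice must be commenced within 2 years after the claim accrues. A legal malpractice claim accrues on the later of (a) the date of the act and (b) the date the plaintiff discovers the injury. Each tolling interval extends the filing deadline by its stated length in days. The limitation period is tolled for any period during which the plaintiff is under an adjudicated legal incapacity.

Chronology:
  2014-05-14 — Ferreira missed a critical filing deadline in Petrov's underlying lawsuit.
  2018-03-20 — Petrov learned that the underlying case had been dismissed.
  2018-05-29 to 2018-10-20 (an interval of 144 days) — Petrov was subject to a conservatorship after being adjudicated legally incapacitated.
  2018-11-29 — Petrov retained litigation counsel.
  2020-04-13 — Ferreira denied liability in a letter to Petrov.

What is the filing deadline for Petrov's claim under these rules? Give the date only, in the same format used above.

Because discovery on 2018-03-20 post-dates the 2014-05-14 act, accrual under the later-of rule falls on 2018-03-20.
2 years from 2018-03-20 is 2020-03-20.
Because the plaintiff's legal incapacity ran from 2018-05-29 to 2018-10-20, the deadline is extended by 144 days to 2020-08-11.
Nothing else in the chronology tolls or restarts the period.

2020-08-11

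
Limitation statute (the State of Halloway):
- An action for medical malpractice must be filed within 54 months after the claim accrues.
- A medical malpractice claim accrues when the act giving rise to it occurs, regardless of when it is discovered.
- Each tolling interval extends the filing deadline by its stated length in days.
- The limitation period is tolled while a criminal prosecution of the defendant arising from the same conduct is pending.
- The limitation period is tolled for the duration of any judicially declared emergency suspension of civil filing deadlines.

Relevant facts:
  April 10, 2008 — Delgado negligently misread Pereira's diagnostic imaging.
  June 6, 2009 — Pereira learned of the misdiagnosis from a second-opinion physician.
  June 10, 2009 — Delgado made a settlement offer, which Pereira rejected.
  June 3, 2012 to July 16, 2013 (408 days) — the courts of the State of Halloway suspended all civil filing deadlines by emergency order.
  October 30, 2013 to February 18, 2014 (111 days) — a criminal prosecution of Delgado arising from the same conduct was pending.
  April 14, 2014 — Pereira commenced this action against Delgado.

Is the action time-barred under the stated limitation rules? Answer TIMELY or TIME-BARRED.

TIME-BARRED

Accrual is governed by the date of the act, so the period began to run on April 10, 2008; the later discovery on June 6, 2009 is irrelevant under the stated rule.
Adding the 54 months base period to April 10, 2008 gives a deadline of October 10, 2012, before any tolling.
The emergency suspension of filing deadlines from June 3, 2012 to July 16, 2013 tolled the period for 408 days, extending the deadline to November 22, 2013.
Because the pending criminal prosecution ran from October 30, 2013 to February 18, 2014, the deadline is extended by 111 days to March 13, 2014.
The other events in the timeline have no effect on the limitation period under the stated rules.
Filing on April 14, 2014 missed the March 13, 2014 deadline — the action is time-barred.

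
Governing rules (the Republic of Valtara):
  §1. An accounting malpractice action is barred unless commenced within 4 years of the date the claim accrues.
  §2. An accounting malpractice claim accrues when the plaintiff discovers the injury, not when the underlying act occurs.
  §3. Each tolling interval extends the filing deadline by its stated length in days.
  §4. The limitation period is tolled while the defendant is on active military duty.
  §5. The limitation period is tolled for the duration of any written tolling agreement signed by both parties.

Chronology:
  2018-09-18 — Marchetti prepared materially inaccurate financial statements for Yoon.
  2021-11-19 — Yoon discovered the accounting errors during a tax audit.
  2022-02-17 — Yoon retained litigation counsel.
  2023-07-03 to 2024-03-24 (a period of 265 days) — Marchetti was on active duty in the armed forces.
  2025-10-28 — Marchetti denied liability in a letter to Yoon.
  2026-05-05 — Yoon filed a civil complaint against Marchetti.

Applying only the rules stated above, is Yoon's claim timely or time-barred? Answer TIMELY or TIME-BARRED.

TIMELY

Under the discovery rule, the claim accrued on 2021-11-19, when Yoon discovered the injury — not on the 2018-09-18 date of the underlying act.
Adding the 4 years base period to 2021-11-19 gives a deadline of 2025-11-19, before any tolling.
The defendant's active military service from 2023-07-03 to 2024-03-24 tolled the period for 265 days, extending the deadline to 2026-08-11.
Nothing else in the chronology tolls or restarts the period.
Filing on 2026-05-05 beat the 2026-08-11 deadline — the action is timely.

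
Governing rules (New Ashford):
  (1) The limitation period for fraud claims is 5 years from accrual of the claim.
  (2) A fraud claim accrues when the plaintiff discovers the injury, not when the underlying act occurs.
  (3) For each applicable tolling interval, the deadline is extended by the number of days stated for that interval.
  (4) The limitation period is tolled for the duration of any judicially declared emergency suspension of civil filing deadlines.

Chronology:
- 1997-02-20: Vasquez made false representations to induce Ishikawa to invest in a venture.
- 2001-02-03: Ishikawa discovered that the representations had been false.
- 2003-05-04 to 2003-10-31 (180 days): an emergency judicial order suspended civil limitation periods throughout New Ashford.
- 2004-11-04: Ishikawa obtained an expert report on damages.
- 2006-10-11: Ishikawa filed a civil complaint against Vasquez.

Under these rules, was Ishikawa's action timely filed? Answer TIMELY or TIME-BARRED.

TIME-BARRED

The claim did not accrue until Ishikawa discovered the injury on 2001-02-03; the 1997-02-20 act date does not start the clock under the stated rule.
Adding the 5 years base period to 2001-02-03 gives a deadline of 2006-02-03, before any tolling.
The emergency suspension of filing deadlines from 2003-05-04 to 2003-10-31 tolled the period for 180 days, extending the deadline to 2006-08-02.
The other events in the timeline have no effect on the limitation period under the stated rules.
Ishikawa filed on 2006-10-11, after the 2006-08-02 deadline, so the action is time-barred.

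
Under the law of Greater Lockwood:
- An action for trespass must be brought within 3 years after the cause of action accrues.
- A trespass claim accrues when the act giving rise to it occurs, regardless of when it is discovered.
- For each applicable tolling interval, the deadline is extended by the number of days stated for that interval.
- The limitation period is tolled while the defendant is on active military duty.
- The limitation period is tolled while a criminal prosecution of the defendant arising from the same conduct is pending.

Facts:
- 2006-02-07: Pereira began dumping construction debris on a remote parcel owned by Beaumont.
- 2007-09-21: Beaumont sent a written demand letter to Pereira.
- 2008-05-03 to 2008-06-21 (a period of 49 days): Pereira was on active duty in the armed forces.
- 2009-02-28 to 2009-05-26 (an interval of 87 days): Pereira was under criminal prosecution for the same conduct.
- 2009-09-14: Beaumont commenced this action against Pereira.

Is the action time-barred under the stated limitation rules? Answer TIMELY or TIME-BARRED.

The limitation period began to run on 2006-02-07.
3 years from 2006-02-07 is 2009-02-07.
Because the defendant's active military service ran from 2008-05-03 to 2008-06-21, the deadline is extended by 49 days to 2009-03-28.
The period was tolled for 87 days by the pending criminal prosecution (2009-02-28 to 2009-05-26), pushing the deadline to 2009-06-23.
The other events in the timeline have no effect on the limitation period under the stated rules.
Beaumont filed on 2009-09-14, after the 2009-06-23 deadline, so the action is time-barred.

TIME-BARRED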